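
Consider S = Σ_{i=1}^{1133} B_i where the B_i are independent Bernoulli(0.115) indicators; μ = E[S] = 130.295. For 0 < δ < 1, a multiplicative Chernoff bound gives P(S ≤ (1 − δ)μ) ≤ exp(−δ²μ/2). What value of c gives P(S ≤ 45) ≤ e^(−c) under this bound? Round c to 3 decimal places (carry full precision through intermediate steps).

27.918

Write 45 = (1 − δ)μ, so δ = 1 − 45/130.295 = 0.6546299…
Then the exponent is δ²μ/2 = (μ − 45)²/(2μ) = 27.918328.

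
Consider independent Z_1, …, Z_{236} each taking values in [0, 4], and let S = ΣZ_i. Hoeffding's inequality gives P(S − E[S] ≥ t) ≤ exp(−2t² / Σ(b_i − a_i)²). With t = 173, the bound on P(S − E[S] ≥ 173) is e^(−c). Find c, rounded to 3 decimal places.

15.852

Σ(b_i − a_i)² = 236·(4)² = 3776.
c = 2t²/3776 = 2·173²/3776 = 15.8522.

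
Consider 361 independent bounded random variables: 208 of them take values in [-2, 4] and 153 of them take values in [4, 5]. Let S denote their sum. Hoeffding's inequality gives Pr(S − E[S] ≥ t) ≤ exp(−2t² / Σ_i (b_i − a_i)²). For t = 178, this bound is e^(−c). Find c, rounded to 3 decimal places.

Σ(b_i − a_i)² = 208·6² + 153·1² = 7641.
c = 2t² / 7641 = 2·178² / 7641 = 8.2932.

8.293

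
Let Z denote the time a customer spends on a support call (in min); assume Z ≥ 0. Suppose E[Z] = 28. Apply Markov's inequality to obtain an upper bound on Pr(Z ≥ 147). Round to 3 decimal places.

Markov's inequality: for a non-negative random variable, Pr(Z ≥ a) ≤ E[Z]/a.
Here E[Z] = 28 and a = 147, so the bound is 28/147 = 0.1905.

0.190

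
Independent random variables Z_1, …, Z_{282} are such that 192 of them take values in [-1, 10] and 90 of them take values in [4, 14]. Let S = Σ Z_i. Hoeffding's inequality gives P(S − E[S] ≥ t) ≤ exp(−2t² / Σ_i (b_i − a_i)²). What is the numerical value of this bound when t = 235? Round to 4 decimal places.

0.0325

Σ(b_i − a_i)² = 192·11² + 90·10² = 32232.
Exponent = 2·235² / 32232 = 3.42672.
Bound = exp(−3.42672) = 0.03249.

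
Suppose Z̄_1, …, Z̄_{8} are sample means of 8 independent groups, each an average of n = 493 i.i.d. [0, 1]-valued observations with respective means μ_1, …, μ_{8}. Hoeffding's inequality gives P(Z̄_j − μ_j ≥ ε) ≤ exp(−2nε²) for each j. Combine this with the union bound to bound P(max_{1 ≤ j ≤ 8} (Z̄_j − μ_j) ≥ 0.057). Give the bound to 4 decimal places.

Per-experiment Hoeffding bound: exp(−2·493·0.057²) = exp(−3.20351) = 0.040619.
Union bound over 8 events: 8·0.040619 = 0.32495.

0.3250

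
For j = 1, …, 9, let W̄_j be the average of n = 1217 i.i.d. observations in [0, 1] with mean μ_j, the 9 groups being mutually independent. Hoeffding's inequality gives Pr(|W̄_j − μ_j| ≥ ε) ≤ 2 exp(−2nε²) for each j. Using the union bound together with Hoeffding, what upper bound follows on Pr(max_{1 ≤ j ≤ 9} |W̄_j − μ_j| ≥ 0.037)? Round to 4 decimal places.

0.6429

Per-experiment Hoeffding bound: 2·exp(−2·1217·0.037²) = 2·exp(−3.33215) = 0.071433.
Union bound over 9 events: 9·0.071433 = 0.64289.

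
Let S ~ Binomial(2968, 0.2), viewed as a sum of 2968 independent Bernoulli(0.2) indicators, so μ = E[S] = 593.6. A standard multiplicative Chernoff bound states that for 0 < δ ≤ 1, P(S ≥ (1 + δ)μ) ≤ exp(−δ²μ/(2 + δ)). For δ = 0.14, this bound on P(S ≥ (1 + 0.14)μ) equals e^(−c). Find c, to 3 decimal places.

c = δ²μ/(2 + δ) = 0.14²·593.6/(2 + 0.14) = 5.4367.

5.437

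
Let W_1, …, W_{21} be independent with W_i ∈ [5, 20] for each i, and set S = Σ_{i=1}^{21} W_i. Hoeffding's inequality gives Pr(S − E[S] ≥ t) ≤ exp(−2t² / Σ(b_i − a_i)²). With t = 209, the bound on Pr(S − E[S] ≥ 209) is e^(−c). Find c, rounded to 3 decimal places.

Σ(b_i − a_i)² = 21·(15)² = 4725.
c = 2t²/4725 = 2·209²/4725 = 18.4893.

18.489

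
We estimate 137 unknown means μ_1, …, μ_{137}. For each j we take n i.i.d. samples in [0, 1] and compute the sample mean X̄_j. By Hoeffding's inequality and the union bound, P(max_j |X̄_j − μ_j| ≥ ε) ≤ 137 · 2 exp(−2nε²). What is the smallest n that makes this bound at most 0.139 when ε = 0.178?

120

Need 2·137·exp(−2nε²) ≤ 0.139, i.e. exp(−2nε²) ≤ 0.139/274.
So 2nε² ≥ ln(274/0.139) = 7.586409.
Hence n ≥ 7.586409/(2·0.178²) = 119.720.
The smallest integer n is 120.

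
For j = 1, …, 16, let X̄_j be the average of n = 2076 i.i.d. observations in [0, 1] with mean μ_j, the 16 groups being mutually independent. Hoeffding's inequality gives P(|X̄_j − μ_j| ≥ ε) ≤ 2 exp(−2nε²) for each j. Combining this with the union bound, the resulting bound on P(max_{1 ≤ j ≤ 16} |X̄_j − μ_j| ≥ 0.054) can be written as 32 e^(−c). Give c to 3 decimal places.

Union bound over the 16 events: P(max_{1 ≤ j ≤ 16} |X̄_j − μ_j| ≥ 0.054) ≤ 16·2·exp(−2nε²) = 32 exp(−2·2076·0.054²).
So c = 2·2076·0.054² = 12.1072.

12.107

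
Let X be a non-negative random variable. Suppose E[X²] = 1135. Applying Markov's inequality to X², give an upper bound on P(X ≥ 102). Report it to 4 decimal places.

Since X ≥ 0, the event {X ≥ 102} is the same as {X² ≥ 10404}.
Markov's inequality applied to X² gives P(X² ≥ 10404) ≤ E[X²]/10404 = 1135/10404 = 0.1091.

0.1091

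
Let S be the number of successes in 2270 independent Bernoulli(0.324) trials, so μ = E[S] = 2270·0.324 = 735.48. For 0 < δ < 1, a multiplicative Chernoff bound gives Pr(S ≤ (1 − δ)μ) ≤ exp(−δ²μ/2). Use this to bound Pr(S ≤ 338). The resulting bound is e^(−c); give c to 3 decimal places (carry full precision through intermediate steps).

107.406

Write 338 = (1 − δ)μ, so δ = 1 − 338/735.48 = 0.5404362…
Then the exponent is δ²μ/2 = (μ − 338)²/(2μ) = 107.406286.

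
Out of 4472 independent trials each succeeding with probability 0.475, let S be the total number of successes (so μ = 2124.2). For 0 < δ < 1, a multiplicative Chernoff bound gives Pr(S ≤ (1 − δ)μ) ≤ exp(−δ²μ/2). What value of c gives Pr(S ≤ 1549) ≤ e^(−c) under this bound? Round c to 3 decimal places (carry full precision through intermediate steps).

Write 1549 = (1 − δ)μ, so δ = 1 − 1549/2124.2 = 0.2707843…
Then the exponent is δ²μ/2 = (μ − 1549)²/(2μ) = 77.877563.

77.878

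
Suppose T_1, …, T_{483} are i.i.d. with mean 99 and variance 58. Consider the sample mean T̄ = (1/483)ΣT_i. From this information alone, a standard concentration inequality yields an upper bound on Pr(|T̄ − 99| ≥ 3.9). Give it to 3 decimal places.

With mean and variance of each term known, Chebyshev's inequality bounds the deviation of the sum (or sample mean).
Var(T̄) = Var(T_i)/n = 58/483 = 0.12008.
Chebyshev: Pr(|T̄ − 99| ≥ 3.9) ≤ Var(T̄)/(3.9)² = 58/(483·3.9²) = 0.0079.

0.008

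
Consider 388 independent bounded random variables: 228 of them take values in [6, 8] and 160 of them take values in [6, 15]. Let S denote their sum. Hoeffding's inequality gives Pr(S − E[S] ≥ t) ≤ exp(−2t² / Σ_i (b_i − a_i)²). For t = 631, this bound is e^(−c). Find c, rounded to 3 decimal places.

57.405

Σ(b_i − a_i)² = 228·2² + 160·9² = 13872.
c = 2t² / 13872 = 2·631² / 13872 = 57.4050.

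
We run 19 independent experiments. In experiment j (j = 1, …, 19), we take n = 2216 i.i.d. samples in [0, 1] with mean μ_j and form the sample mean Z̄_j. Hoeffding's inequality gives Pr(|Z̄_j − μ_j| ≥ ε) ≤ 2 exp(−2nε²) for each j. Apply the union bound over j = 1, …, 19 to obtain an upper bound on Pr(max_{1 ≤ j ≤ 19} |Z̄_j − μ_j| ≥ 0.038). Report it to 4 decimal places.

Per-experiment Hoeffding bound: 2·exp(−2·2216·0.038²) = 2·exp(−6.39981) = 0.0033238.
Union bound over 19 events: 19·0.0033238 = 0.06315.

0.0632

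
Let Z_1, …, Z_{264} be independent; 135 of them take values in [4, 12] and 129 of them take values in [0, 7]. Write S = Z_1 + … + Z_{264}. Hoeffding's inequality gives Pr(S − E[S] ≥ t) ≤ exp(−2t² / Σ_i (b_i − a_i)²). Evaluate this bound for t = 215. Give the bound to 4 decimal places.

0.0021

Σ(b_i − a_i)² = 135·8² + 129·7² = 14961.
Exponent = 2·215² / 14961 = 6.17940.
Bound = exp(−6.17940) = 0.00207.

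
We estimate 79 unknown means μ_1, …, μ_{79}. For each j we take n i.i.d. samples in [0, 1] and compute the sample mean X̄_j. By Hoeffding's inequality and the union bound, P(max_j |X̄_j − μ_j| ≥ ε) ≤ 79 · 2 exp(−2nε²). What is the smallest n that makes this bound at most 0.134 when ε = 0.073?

664

Need 2·79·exp(−2nε²) ≤ 0.134, i.e. exp(−2nε²) ≤ 0.134/158.
So 2nε² ≥ ln(158/0.134) = 7.072511.
Hence n ≥ 7.072511/(2·0.073²) = 663.587.
The smallest integer n is 664.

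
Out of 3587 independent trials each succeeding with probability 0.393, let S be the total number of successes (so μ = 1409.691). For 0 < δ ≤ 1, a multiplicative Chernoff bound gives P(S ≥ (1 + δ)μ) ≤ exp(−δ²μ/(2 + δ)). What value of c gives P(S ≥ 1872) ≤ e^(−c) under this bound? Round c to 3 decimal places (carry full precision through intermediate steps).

65.128

Write 1872 = (1 + δ)μ, so δ = 1872/1409.691 − 1 = 0.3279506…
Then the exponent is δ²μ/(2 + δ) = (1872 − μ)² / (μ·(2 + δ)) = 65.127890.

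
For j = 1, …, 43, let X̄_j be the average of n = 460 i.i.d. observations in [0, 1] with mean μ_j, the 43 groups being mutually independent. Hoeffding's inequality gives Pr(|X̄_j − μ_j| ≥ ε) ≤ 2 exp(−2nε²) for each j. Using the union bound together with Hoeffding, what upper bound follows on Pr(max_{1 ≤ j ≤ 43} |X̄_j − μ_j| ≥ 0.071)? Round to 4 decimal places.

0.8325

Per-experiment Hoeffding bound: 2·exp(−2·460·0.071²) = 2·exp(−4.63772) = 0.019359.
Union bound over 43 events: 43·0.019359 = 0.83246.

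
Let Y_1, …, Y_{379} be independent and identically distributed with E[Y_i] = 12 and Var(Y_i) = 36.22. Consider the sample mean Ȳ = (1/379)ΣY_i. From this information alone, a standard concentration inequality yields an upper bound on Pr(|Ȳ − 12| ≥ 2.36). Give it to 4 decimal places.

0.0172

With mean and variance of each term known, Chebyshev's inequality bounds the deviation of the sum (or sample mean).
Var(Ȳ) = Var(Y_i)/n = 36.22/379 = 0.095567.
Chebyshev: Pr(|Ȳ − 12| ≥ 2.36) ≤ Var(Ȳ)/(2.36)² = 36.22/(379·2.36²) = 0.0172.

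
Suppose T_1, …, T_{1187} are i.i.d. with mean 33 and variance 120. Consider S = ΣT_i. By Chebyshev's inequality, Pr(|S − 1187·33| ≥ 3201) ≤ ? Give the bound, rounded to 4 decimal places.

Var(S) = n·Var(T_i) = 1187·120 = 142440.
Chebyshev: Pr(|S − 1187·33| ≥ 3201) ≤ Var(S)/3201² = 142440/10246401 = 0.0139.

0.0139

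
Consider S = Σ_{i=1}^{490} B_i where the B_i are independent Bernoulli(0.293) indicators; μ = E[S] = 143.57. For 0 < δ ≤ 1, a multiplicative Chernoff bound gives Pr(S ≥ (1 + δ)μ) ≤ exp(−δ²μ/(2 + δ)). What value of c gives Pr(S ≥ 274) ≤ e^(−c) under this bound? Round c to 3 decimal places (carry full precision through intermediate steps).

40.740

Write 274 = (1 + δ)μ, so δ = 274/143.57 − 1 = 0.9084767…
Then the exponent is δ²μ/(2 + δ) = (274 − μ)² / (μ·(2 + δ)) = 40.740438.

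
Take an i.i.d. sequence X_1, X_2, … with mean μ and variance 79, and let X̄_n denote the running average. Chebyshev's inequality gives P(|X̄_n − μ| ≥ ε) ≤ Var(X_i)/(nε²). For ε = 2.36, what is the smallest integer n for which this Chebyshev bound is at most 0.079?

180

Require 79/(n·2.36²) ≤ 0.079, i.e. n ≥ 79/(0.079·2.36²) = 179.546.
The smallest integer n is 180.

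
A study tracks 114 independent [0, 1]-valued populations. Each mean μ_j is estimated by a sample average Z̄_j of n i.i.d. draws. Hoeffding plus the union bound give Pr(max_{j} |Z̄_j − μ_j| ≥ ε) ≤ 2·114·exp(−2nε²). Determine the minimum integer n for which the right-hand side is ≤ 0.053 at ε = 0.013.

24754

Need 2·114·exp(−2nε²) ≤ 0.053, i.e. exp(−2nε²) ≤ 0.053/228.
So 2nε² ≥ ln(228/0.053) = 8.366809.
Hence n ≥ 8.366809/(2·0.013²) = 24753.873.
The smallest integer n is 24754.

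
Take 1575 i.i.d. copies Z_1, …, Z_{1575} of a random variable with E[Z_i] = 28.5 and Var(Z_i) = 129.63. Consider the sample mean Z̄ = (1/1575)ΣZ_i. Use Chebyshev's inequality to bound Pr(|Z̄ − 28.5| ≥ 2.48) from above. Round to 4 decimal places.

0.0134

Var(Z̄) = Var(Z_i)/n = 129.63/1575 = 0.082305.
Chebyshev: Pr(|Z̄ − 28.5| ≥ 2.48) ≤ Var(Z̄)/(2.48)² = 129.63/(1575·2.48²) = 0.0134.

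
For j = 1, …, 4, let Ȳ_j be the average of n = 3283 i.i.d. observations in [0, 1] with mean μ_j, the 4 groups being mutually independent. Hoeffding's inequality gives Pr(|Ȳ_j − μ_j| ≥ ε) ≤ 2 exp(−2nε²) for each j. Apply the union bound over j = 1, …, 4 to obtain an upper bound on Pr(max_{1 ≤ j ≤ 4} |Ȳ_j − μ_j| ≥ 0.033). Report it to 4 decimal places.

Per-experiment Hoeffding bound: 2·exp(−2·3283·0.033²) = 2·exp(−7.15037) = 0.0015691.
Union bound over 4 events: 4·0.0015691 = 0.00628.

0.0063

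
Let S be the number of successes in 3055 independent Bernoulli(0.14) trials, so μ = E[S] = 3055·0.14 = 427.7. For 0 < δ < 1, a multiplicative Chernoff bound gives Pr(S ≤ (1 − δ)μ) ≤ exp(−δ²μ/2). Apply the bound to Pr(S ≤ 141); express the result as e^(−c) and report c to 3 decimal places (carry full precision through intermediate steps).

96.092

Write 141 = (1 − δ)μ, so δ = 1 − 141/427.7 = 0.6703297…
Then the exponent is δ²μ/2 = (μ − 141)²/(2μ) = 96.091758.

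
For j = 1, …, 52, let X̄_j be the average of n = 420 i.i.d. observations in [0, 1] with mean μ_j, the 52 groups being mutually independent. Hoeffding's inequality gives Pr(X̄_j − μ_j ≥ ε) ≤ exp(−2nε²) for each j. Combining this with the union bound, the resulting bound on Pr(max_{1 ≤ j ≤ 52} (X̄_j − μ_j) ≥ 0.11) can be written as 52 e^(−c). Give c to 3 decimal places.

Union bound over the 52 events: Pr(max_{1 ≤ j ≤ 52} (X̄_j − μ_j) ≥ 0.11) ≤ 52·exp(−2nε²) = 52 exp(−2·420·0.11²).
So c = 2·420·0.11² = 10.1640.

10.164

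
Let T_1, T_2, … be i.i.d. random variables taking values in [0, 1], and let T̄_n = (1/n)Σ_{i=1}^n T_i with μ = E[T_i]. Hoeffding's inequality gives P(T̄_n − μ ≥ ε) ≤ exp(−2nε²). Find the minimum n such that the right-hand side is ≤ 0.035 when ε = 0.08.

262

Require exp(−2nε²) ≤ 0.035, i.e. 2nε² ≥ ln(1/0.035) = 3.352407.
So n ≥ 3.352407 / (2·0.08²) = 261.907.
The smallest integer n is 262.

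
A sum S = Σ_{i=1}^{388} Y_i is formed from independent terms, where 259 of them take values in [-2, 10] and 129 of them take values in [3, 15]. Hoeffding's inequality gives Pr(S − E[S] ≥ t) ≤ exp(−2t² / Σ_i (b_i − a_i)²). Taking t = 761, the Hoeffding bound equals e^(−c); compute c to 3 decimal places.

20.730

Σ(b_i − a_i)² = 259·12² + 129·12² = 55872.
c = 2t² / 55872 = 2·761² / 55872 = 20.7303.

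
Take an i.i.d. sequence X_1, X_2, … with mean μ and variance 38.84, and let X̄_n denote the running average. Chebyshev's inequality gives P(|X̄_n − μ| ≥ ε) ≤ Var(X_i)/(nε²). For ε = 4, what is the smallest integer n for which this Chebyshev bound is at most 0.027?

90

Require 38.84/(n·4²) ≤ 0.027, i.e. n ≥ 38.84/(0.027·4²) = 89.907.
The smallest integer n is 90.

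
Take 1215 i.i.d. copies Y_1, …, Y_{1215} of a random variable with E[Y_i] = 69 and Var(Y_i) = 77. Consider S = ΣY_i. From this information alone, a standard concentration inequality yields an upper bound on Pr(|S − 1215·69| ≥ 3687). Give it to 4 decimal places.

With mean and variance of each term known, Chebyshev's inequality bounds the deviation of the sum (or sample mean).
Var(S) = n·Var(Y_i) = 1215·77 = 93555.
Chebyshev: Pr(|S − 1215·69| ≥ 3687) ≤ Var(S)/3687² = 93555/13593969 = 0.0069.

0.0069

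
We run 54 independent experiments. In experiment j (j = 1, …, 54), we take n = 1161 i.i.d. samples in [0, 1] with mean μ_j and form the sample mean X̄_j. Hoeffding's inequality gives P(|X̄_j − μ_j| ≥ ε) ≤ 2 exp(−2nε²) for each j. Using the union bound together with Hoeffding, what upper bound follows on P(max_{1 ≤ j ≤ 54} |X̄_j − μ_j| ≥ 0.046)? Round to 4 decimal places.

Per-experiment Hoeffding bound: 2·exp(−2·1161·0.046²) = 2·exp(−4.91335) = 0.014696.
Union bound over 54 events: 54·0.014696 = 0.79356.

0.7936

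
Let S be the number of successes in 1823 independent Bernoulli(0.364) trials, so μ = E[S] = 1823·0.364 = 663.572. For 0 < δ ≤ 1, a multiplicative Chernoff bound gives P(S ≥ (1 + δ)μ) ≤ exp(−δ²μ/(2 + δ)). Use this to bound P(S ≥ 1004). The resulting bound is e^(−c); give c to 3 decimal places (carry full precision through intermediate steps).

69.497

Write 1004 = (1 + δ)μ, so δ = 1004/663.572 − 1 = 0.5130235…
Then the exponent is δ²μ/(2 + δ) = (1004 − μ)² / (μ·(2 + δ)) = 69.496983.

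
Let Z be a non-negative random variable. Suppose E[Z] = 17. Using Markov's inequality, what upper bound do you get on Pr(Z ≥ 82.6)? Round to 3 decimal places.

Markov's inequality: for a non-negative random variable, Pr(Z ≥ a) ≤ E[Z]/a.
Here E[Z] = 17 and a = 82.6, so the bound is 17/82.6 = 0.2058.

0.206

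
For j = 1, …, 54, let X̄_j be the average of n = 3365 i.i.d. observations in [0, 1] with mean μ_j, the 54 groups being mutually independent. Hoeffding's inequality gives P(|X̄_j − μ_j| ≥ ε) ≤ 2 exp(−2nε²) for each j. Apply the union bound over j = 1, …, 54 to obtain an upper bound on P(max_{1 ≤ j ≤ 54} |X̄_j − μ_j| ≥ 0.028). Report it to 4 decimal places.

Per-experiment Hoeffding bound: 2·exp(−2·3365·0.028²) = 2·exp(−5.27632) = 0.010222.
Union bound over 54 events: 54·0.010222 = 0.55201.

0.5520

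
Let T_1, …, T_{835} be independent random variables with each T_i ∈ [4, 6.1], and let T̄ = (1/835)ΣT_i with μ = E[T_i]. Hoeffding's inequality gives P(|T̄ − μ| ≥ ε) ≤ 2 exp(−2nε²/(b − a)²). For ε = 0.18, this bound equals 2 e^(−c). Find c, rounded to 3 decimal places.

c = 2nε²/(b − a)² = 2·835·0.18² / 2.1² = 12.2694.

12.269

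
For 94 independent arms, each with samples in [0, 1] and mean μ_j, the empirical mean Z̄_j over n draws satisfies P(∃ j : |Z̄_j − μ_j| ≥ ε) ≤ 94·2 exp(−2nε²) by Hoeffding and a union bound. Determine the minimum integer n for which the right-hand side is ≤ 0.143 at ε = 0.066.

825

Need 2·94·exp(−2nε²) ≤ 0.143, i.e. exp(−2nε²) ≤ 0.143/188.
So 2nε² ≥ ln(188/0.143) = 7.181353.
Hence n ≥ 7.181353/(2·0.066²) = 824.306.
The smallest integer n is 825.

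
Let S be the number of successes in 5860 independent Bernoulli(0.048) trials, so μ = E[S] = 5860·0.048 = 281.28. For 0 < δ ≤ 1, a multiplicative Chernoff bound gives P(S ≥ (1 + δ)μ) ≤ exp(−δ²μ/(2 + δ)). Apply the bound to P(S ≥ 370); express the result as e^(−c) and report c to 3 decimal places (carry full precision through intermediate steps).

Write 370 = (1 + δ)μ, so δ = 370/281.28 − 1 = 0.3154152…
Then the exponent is δ²μ/(2 + δ) = (370 − μ)² / (μ·(2 + δ)) = 12.085798.

12.086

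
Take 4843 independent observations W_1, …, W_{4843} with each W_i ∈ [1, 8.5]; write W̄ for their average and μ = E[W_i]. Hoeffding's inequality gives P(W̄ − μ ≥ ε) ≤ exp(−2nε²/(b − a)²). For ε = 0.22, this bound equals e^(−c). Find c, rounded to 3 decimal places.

c = 2nε²/(b − a)² = 2·4843·0.22² / 7.5² = 8.3343.

8.334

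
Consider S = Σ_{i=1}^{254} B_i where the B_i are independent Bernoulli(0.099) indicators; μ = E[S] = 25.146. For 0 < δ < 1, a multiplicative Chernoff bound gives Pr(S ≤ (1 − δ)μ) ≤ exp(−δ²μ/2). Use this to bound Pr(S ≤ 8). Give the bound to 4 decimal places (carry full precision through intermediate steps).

Write 8 = (1 − δ)μ, so δ = 1 − 8/25.146 = 0.6818579…
Then the exponent is δ²μ/2 = (μ − 8)²/(2μ) = 5.845568.
Bound = exp(−5.845568) = 0.00289.

0.0029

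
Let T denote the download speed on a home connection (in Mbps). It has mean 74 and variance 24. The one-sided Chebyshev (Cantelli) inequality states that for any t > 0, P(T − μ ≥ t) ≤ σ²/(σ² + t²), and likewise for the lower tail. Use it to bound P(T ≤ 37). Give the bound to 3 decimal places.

0.017

Here σ² = 24 and t = 37, so σ² + t² = 1393.
Cantelli's bound: 24/1393 = 0.0172.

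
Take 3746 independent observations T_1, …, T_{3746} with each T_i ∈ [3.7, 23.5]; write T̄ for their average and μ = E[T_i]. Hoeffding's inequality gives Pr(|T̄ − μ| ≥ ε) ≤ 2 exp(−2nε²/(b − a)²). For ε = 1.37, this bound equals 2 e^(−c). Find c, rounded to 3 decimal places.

35.868

c = 2nε²/(b − a)² = 2·3746·1.37² / 19.8² = 35.8681.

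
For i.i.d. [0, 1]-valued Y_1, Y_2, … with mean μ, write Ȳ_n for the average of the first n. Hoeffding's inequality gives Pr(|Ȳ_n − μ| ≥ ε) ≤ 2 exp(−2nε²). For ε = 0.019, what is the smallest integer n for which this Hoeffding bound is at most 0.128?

Require 2·exp(−2nε²) ≤ 0.128, i.e. 2nε² ≥ ln(2/0.128) = 2.748872.
So n ≥ 2.748872 / (2·0.019²) = 3807.302.
The smallest integer n is 3808.

3808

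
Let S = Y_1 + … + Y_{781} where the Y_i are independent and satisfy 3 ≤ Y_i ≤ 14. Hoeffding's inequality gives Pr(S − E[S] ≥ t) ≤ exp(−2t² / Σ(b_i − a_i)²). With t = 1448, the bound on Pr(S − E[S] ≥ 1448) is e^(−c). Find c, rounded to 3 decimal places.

Σ(b_i − a_i)² = 781·(11)² = 94501.
c = 2t²/94501 = 2·1448²/94501 = 44.3742.

44.374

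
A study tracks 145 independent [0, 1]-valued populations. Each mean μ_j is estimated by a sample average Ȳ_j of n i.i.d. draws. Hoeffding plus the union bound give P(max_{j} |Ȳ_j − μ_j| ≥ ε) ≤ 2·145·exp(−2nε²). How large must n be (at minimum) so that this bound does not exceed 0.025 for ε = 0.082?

696

Need 2·145·exp(−2nε²) ≤ 0.025, i.e. exp(−2nε²) ≤ 0.025/290.
So 2nε² ≥ ln(290/0.025) = 9.358760.
Hence n ≥ 9.358760/(2·0.082²) = 695.922.
The smallest integer n is 696.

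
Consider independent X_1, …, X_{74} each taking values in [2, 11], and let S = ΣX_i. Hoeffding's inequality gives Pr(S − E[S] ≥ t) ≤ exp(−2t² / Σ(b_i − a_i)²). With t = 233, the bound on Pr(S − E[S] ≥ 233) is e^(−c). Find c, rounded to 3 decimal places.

Σ(b_i − a_i)² = 74·(9)² = 5994.
c = 2t²/5994 = 2·233²/5994 = 18.1144.

18.114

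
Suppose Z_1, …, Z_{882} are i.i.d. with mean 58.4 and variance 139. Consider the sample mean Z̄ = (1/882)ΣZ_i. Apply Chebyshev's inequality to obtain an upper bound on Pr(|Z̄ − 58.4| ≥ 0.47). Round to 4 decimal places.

0.7134

Var(Z̄) = Var(Z_i)/n = 139/882 = 0.1576.
Chebyshev: Pr(|Z̄ − 58.4| ≥ 0.47) ≤ Var(Z̄)/(0.47)² = 139/(882·0.47²) = 0.7134.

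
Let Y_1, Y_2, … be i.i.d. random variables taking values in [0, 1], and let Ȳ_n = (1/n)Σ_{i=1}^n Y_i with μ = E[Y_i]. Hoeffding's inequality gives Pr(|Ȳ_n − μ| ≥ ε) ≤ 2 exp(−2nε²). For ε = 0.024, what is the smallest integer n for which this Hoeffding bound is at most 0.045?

3294

Require 2·exp(−2nε²) ≤ 0.045, i.e. 2nε² ≥ ln(2/0.045) = 3.794240.
So n ≥ 3.794240 / (2·0.024²) = 3293.611.
The smallest integer n is 3294.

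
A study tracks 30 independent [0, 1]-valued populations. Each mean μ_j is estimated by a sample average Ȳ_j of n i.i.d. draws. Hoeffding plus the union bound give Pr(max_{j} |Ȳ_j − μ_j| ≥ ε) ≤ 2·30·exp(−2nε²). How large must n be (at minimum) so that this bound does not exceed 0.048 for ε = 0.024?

Need 2·30·exp(−2nε²) ≤ 0.048, i.e. exp(−2nε²) ≤ 0.048/60.
So 2nε² ≥ ln(60/0.048) = 7.130899.
Hence n ≥ 7.130899/(2·0.024²) = 6190.016.
The smallest integer n is 6191.

6191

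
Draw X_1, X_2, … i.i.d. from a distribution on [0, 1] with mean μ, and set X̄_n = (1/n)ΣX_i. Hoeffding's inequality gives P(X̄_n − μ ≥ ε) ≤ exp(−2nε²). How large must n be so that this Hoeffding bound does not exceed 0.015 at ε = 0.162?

81

Require exp(−2nε²) ≤ 0.015, i.e. 2nε² ≥ ln(1/0.015) = 4.199705.
So n ≥ 4.199705 / (2·0.162²) = 80.013.
The smallest integer n is 81.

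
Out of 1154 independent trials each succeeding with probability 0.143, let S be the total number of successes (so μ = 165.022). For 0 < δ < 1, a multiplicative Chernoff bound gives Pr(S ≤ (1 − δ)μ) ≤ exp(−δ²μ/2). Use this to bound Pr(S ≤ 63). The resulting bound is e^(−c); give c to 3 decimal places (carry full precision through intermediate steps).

Write 63 = (1 − δ)μ, so δ = 1 − 63/165.022 = 0.6182327…
Then the exponent is δ²μ/2 = (μ − 63)²/(2μ) = 31.536669.

31.537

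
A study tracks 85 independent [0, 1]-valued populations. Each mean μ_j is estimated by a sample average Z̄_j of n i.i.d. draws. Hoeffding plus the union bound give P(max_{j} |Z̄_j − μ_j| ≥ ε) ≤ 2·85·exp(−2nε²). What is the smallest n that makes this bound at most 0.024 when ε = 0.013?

Need 2·85·exp(−2nε²) ≤ 0.024, i.e. exp(−2nε²) ≤ 0.024/170.
So 2nε² ≥ ln(170/0.024) = 8.865500.
Hence n ≥ 8.865500/(2·0.013²) = 26229.290.
The smallest integer n is 26230.

26230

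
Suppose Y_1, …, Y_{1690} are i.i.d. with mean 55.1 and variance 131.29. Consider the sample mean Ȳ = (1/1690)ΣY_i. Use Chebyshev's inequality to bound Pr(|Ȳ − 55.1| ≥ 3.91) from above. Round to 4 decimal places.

Var(Ȳ) = Var(Y_i)/n = 131.29/1690 = 0.077686.
Chebyshev: Pr(|Ȳ − 55.1| ≥ 3.91) ≤ Var(Ȳ)/(3.91)² = 131.29/(1690·3.91²) = 0.0051.

0.0051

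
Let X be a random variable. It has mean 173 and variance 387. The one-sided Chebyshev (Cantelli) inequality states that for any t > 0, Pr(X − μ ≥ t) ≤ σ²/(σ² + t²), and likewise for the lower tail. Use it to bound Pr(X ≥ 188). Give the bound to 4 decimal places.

Here σ² = 387 and t = 15, so σ² + t² = 612.
Cantelli's bound: 387/612 = 0.6324.

0.6324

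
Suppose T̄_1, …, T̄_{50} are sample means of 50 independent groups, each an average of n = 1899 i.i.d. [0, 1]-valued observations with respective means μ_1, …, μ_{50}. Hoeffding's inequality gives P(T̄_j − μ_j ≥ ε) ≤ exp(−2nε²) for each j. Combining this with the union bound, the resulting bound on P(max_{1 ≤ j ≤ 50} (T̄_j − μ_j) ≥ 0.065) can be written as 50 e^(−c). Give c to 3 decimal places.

16.047

Union bound over the 50 events: P(max_{1 ≤ j ≤ 50} (T̄_j − μ_j) ≥ 0.065) ≤ 50·exp(−2nε²) = 50 exp(−2·1899·0.065²).
So c = 2·1899·0.065² = 16.0465.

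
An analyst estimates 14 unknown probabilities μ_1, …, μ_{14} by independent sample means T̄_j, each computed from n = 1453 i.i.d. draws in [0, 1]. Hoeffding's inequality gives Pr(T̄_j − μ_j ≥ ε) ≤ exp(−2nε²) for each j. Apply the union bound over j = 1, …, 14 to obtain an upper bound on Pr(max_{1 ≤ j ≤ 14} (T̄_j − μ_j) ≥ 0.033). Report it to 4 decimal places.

0.5912

Per-experiment Hoeffding bound: exp(−2·1453·0.033²) = exp(−3.16463) = 0.04223.
Union bound over 14 events: 14·0.04223 = 0.59121.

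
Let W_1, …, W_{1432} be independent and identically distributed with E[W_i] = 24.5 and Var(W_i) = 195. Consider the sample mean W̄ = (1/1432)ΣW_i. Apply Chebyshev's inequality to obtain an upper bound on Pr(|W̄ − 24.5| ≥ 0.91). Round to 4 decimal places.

Var(W̄) = Var(W_i)/n = 195/1432 = 0.13617.
Chebyshev: Pr(|W̄ − 24.5| ≥ 0.91) ≤ Var(W̄)/(0.91)² = 195/(1432·0.91²) = 0.1644.

0.1644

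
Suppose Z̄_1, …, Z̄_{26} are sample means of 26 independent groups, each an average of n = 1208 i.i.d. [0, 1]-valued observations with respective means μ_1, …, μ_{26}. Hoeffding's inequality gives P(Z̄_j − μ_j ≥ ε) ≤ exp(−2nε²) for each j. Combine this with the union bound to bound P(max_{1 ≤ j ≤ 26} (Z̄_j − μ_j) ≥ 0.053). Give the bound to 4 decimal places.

Per-experiment Hoeffding bound: exp(−2·1208·0.053²) = exp(−6.78654) = 0.0011289.
Union bound over 26 events: 26·0.0011289 = 0.02935.

0.0294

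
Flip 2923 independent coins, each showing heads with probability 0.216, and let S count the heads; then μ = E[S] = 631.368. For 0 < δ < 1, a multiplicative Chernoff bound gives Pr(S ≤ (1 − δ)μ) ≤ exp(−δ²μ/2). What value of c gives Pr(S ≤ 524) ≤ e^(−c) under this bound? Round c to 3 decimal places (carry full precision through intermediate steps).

9.129

Write 524 = (1 − δ)μ, so δ = 1 − 524/631.368 = 0.1700561…
Then the exponent is δ²μ/2 = (μ − 524)²/(2μ) = 9.129293.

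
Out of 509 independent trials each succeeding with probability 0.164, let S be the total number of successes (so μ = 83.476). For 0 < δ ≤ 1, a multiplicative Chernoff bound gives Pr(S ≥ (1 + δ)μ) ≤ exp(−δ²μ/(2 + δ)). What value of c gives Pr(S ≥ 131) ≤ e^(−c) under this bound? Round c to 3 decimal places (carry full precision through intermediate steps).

Write 131 = (1 + δ)μ, so δ = 131/83.476 − 1 = 0.5693133…
Then the exponent is δ²μ/(2 + δ) = (131 − μ)² / (μ·(2 + δ)) = 10.530458.

10.530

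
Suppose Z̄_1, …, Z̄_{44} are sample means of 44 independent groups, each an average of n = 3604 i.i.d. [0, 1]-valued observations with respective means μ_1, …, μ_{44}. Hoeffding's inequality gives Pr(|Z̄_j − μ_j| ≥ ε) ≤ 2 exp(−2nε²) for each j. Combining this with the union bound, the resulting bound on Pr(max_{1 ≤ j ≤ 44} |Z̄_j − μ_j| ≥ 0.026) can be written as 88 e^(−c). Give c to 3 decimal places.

Union bound over the 44 events: Pr(max_{1 ≤ j ≤ 44} |Z̄_j − μ_j| ≥ 0.026) ≤ 44·2·exp(−2nε²) = 88 exp(−2·3604·0.026²).
So c = 2·3604·0.026² = 4.8726.

4.873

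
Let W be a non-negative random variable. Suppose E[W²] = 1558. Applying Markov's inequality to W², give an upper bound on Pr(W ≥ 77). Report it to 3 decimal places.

Since W ≥ 0, the event {W ≥ 77} is the same as {W² ≥ 5929}.
Markov's inequality applied to W² gives Pr(W² ≥ 5929) ≤ E[W²]/5929 = 1558/5929 = 0.2628.

0.263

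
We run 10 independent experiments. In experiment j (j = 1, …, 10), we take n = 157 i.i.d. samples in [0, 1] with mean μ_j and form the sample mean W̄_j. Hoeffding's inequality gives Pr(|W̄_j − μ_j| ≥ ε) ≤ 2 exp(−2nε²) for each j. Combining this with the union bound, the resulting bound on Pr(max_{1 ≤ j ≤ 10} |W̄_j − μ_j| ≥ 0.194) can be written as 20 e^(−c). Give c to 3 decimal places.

Union bound over the 10 events: Pr(max_{1 ≤ j ≤ 10} |W̄_j − μ_j| ≥ 0.194) ≤ 10·2·exp(−2nε²) = 20 exp(−2·157·0.194²).
So c = 2·157·0.194² = 11.8177.

11.818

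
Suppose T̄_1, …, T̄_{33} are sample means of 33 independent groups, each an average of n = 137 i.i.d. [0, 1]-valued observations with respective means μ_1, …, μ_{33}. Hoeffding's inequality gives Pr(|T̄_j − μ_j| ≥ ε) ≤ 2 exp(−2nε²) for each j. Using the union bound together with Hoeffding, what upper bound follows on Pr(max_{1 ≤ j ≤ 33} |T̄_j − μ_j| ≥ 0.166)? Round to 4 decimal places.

0.0347

Per-experiment Hoeffding bound: 2·exp(−2·137·0.166²) = 2·exp(−7.55034) = 0.0010519.
Union bound over 33 events: 33·0.0010519 = 0.03471.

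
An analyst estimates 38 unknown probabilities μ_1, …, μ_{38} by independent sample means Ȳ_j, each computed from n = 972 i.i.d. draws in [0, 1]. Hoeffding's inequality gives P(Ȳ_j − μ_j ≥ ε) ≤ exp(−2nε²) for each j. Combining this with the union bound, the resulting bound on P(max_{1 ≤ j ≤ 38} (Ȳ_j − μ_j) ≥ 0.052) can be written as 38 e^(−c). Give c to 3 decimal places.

Union bound over the 38 events: P(max_{1 ≤ j ≤ 38} (Ȳ_j − μ_j) ≥ 0.052) ≤ 38·exp(−2nε²) = 38 exp(−2·972·0.052²).
So c = 2·972·0.052² = 5.2566.

5.257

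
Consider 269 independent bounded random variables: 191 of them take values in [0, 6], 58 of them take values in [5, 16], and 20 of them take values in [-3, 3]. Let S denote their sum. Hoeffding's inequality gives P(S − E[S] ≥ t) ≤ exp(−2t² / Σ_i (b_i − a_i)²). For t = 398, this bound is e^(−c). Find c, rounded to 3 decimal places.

21.678

Σ(b_i − a_i)² = 191·6² + 58·11² + 20·6² = 14614.
c = 2t² / 14614 = 2·398² / 14614 = 21.6784.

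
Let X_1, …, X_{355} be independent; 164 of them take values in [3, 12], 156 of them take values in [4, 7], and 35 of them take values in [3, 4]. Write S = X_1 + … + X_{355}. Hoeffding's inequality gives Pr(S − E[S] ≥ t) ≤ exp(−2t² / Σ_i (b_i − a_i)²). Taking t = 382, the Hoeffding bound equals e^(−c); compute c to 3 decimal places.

Σ(b_i − a_i)² = 164·9² + 156·3² + 35·1² = 14723.
c = 2t² / 14723 = 2·382² / 14723 = 19.8226.

19.823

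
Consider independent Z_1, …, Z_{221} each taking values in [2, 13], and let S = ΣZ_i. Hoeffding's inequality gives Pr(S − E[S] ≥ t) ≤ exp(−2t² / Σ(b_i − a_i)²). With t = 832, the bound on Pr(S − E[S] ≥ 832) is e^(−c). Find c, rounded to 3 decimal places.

Σ(b_i − a_i)² = 221·(11)² = 26741.
c = 2t²/26741 = 2·832²/26741 = 51.7725.

51.772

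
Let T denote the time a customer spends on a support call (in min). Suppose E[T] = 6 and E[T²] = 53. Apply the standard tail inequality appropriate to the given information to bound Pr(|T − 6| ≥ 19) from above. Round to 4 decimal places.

0.0471

The first two moments determine the variance, so Chebyshev's inequality is the sharpest standard bound available.
Var(T) = E[T²] − (E[T])² = 53 − 36 = 17.
Chebyshev's inequality: Pr(|T − μ| ≥ t) ≤ Var(T)/t² = 17/361 = 0.0471.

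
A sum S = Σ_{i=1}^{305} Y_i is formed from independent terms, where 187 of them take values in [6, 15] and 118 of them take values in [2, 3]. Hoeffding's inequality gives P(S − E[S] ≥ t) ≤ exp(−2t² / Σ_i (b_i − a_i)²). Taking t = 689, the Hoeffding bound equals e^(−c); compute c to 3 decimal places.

62.197

Σ(b_i − a_i)² = 187·9² + 118·1² = 15265.
c = 2t² / 15265 = 2·689² / 15265 = 62.1973.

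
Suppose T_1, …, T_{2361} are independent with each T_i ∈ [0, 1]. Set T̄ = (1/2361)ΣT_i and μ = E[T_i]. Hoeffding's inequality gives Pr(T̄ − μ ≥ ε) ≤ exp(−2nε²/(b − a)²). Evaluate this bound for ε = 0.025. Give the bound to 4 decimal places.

Exponent: 2nε²/(b − a)² = 2·2361·0.025² / 1² = 2.95125.
Bound = exp(−2.95125) = 0.05227.

0.0523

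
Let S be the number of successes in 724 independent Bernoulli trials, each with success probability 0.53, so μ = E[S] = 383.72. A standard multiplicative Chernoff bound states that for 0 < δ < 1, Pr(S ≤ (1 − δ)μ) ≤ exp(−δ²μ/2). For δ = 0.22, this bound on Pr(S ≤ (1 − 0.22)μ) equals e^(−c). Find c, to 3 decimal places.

9.286

c = δ²μ/2 = 0.22²·383.72/2 = 9.2860.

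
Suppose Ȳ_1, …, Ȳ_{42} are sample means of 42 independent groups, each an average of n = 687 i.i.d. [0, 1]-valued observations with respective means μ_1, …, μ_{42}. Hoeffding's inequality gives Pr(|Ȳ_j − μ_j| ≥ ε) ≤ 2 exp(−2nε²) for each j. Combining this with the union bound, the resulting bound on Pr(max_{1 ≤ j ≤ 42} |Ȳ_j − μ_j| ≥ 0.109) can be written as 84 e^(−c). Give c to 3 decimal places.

16.324

Union bound over the 42 events: Pr(max_{1 ≤ j ≤ 42} |Ȳ_j − μ_j| ≥ 0.109) ≤ 42·2·exp(−2nε²) = 84 exp(−2·687·0.109²).
So c = 2·687·0.109² = 16.3245.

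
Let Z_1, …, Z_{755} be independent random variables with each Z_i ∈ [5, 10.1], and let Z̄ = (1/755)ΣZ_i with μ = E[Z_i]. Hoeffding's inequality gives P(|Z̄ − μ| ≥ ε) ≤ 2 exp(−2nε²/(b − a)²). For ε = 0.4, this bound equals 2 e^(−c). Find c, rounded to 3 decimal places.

c = 2nε²/(b − a)² = 2·755·0.4² / 5.1² = 9.2887.

9.289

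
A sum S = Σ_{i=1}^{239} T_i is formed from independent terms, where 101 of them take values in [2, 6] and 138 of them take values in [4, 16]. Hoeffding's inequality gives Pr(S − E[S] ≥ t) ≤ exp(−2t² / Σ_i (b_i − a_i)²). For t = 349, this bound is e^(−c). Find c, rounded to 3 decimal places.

Σ(b_i − a_i)² = 101·4² + 138·12² = 21488.
c = 2t² / 21488 = 2·349² / 21488 = 11.3367.

11.337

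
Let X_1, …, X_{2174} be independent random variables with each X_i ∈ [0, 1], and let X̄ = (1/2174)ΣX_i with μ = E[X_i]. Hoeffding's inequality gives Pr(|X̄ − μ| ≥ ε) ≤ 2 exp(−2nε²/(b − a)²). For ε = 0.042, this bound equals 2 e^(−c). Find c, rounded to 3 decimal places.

7.670

c = 2nε²/(b − a)² = 2·2174·0.042² / 1² = 7.6699.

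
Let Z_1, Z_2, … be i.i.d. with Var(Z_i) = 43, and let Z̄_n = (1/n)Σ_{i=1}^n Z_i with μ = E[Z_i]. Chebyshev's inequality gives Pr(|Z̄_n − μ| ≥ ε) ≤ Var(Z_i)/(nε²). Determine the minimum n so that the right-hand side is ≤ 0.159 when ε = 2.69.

Require 43/(n·2.69²) ≤ 0.159, i.e. n ≥ 43/(0.159·2.69²) = 37.374.
The smallest integer n is 38.

38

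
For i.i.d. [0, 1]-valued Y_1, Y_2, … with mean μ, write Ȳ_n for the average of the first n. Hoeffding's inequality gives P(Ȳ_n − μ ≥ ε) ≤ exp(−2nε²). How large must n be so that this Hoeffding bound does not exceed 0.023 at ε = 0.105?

Require exp(−2nε²) ≤ 0.023, i.e. 2nε² ≥ ln(1/0.023) = 3.772261.
So n ≥ 3.772261 / (2·0.105²) = 171.078.
The smallest integer n is 172.

172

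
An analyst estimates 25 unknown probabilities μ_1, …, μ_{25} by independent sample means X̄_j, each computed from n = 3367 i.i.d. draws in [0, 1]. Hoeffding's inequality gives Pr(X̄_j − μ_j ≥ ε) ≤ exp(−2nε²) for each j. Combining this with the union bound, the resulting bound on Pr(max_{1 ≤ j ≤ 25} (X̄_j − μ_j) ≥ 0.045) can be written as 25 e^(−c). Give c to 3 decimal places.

13.636

Union bound over the 25 events: Pr(max_{1 ≤ j ≤ 25} (X̄_j − μ_j) ≥ 0.045) ≤ 25·exp(−2nε²) = 25 exp(−2·3367·0.045²).
So c = 2·3367·0.045² = 13.6364.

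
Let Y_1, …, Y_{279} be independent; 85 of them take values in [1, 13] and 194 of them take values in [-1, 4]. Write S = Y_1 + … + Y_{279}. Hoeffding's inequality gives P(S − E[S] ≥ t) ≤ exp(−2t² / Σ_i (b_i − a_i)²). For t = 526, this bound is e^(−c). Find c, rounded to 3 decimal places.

32.379

Σ(b_i − a_i)² = 85·12² + 194·5² = 17090.
c = 2t² / 17090 = 2·526² / 17090 = 32.3787.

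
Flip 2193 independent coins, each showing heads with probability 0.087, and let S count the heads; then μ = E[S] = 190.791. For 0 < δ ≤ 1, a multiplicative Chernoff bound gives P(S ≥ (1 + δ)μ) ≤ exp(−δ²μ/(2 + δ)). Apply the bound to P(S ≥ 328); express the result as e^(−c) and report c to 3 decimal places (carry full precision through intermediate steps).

36.289

Write 328 = (1 + δ)μ, so δ = 328/190.791 − 1 = 0.7191587…
Then the exponent is δ²μ/(2 + δ) = (328 − μ)² / (μ·(2 + δ)) = 36.288813.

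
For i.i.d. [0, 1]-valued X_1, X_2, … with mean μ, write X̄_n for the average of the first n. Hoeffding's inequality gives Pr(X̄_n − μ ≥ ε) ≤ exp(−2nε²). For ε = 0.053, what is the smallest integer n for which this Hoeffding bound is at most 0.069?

476

Require exp(−2nε²) ≤ 0.069, i.e. 2nε² ≥ ln(1/0.069) = 2.673649.
So n ≥ 2.673649 / (2·0.053²) = 475.908.
The smallest integer n is 476.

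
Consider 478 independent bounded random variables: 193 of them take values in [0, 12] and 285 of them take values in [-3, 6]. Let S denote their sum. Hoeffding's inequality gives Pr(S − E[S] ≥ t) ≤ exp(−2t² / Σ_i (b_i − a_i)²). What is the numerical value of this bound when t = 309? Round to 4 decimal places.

0.0234

Σ(b_i − a_i)² = 193·12² + 285·9² = 50877.
Exponent = 2·309² / 50877 = 3.75341.
Bound = exp(−3.75341) = 0.02344.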